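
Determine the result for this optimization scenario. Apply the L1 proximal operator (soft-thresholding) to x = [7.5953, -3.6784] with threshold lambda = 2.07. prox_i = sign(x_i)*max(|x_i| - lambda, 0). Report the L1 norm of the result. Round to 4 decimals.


Soft-thresholding with lambda = 2.07:
prox(7.5953) = sign(7.5953)*max(|7.5953| - 2.07, 0) = 5.5253
prox(-3.6784) = sign(-3.6784)*max(|-3.6784| - 2.07, 0) = -1.6084
prox(x) = [5.5253, -1.6084]
||prox(x)||_1 = 5.5253 + 1.6084 = 7.1337


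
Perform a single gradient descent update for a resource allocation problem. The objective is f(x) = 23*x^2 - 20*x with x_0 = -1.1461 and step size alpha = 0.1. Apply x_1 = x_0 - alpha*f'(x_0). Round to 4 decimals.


We compute the gradient at x_0 and apply the update.
f'(x) = 46*x - 20
f'(-1.1461) = 46*-1.1461 - 20 = -72.7206
x_1 = -1.1461 - 0.1*-72.7206 = 6.126


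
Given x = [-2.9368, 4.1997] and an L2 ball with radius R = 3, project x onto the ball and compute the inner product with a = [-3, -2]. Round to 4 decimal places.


Step 1: Compute ||x|| (intermediates to 6 decimals).
||x|| = sqrt((-2.9368)^2 + 4.1997^2) = 5.124673
Step 2: Project.
Since ||x|| > R, scale = R/||x|| = 3/5.124673 = 0.585403, proj(x) = scale * x
proj(x) = [-1.719212, 2.458517]
Step 3: Dot product.
a^T * proj(x) = -3*(-1.719212) - 2*2.458517 = 0.2406


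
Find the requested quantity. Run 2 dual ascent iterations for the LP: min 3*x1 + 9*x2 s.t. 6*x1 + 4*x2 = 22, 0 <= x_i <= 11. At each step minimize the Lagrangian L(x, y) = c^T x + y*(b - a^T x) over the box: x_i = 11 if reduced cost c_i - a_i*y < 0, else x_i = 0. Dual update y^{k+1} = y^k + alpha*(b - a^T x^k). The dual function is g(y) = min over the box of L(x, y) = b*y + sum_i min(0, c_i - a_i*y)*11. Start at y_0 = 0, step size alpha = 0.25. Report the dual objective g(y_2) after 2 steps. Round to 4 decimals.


Dual ascent for LP: min 3*x1 + 9*x2, 6*x1 + 4*x2 = 22, 0 <= x_i <= 11
Step 1: y^k = 0.0, reduced costs: (3.0, 9.0)
  x^k = (0.0, 0.0), subgradient = b - a^T x = 22.0
  y^{k+1} = 0.0 + 0.25*22.0 = 5.5
Step 2: y^k = 5.5, reduced costs: (-30.0, -13.0)
  x^k = (11.0, 11.0), subgradient = b - a^T x = -88.0
  y^{k+1} = 5.5 + 0.25*-88.0 = -16.5
Dual objective at y_2 = -16.5: reduced costs (102.0, 75.0), box minimizer x = (0.0, 0.0)
g(y_2) = b*y + (c1 - a1*y)*x1 + (c2 - a2*y)*x2 = 22*(-16.5) + 102.0*0.0 + 75.0*0.0 = -363.0 + 0.0 + 0.0 = -363.0


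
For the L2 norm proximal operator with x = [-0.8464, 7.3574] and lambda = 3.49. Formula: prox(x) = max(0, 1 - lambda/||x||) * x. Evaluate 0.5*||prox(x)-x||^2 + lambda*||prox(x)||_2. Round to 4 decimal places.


Step 1: Compute ||x||.
||x|| = 7.4059
Step 2: Compute scaling factor.
scale = max(0, 1 - 3.49/7.4059) = 0.5288
Step 3: prox(x) = [-0.4475, 3.8903]
||prox(x)|| = 3.9159
Step 4: Proximal objective.
0.5*||prox-x||^2 = 6.0901
lambda*||prox|| = 13.6665
Total = 19.7566


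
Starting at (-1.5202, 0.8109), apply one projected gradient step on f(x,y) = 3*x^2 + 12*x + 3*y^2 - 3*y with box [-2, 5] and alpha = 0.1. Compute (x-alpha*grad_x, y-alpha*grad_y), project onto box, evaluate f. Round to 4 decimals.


Step 1: Compute gradient at (-1.5202, 0.8109).
grad_x = 2*3*-1.5202 + 12 = 2.8788
grad_y = 2*3*0.8109 - 3 = 1.8654
Step 2: Gradient step.
x_raw = -1.5202 - 0.1*2.8788 = -1.8081
y_raw = 0.8109 - 0.1*1.8654 = 0.6244
Step 3: Project onto [-2, 5].
x_proj = clip(-1.8081) = -1.8081
y_proj = clip(0.6244) = 0.6244
Step 4: Evaluate f.
f(-1.8081, 0.6244) = -12.5931


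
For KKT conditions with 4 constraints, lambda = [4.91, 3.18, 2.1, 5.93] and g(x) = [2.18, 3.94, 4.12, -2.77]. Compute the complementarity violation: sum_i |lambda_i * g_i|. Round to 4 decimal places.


KKT complementary slackness check:
lambda_1 * g_1 = 4.91 * 2.18 = 10.7038
lambda_2 * g_2 = 3.18 * 3.94 = 12.5292
lambda_3 * g_3 = 2.1 * 4.12 = 8.652
lambda_4 * g_4 = 5.93 * -2.77 = -16.4261
Total violation = 10.7038 + 12.5292 + 8.652 + 16.4261 = 48.3111


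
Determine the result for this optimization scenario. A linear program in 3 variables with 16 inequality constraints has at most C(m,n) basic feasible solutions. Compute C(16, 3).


Each vertex corresponds to some choice of n active constraints out of m, so the number of vertices is at most C(m, n) = m! / (n!(m-n)!).
m = 16, n = 3
Numerator: 16 * 15 * 14
Denominator: 3! = 6
C(16, 3) = 560


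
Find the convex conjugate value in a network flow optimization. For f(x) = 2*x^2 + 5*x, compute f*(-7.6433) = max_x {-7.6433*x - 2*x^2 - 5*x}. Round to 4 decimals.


f*(y) = sup_x {y*x - a*x^2 - b*x} = sup_x {(y-b)*x - a*x^2}
FOC: (y - b) - 2a*x = 0 => x* = (y - b)/(2a)
x* = (-7.6433 - 5)/(2*2) = -3.1608
f*(-7.6433) = (y-b)^2/(4a) = (-7.6433 - 5)^2/(4*2)
= 159.853/8 = 19.9816


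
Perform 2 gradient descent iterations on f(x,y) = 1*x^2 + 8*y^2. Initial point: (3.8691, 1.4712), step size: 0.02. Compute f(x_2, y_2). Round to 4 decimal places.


Gradient descent on f(x,y) = 1*x^2 + 8*y^2.
Starting point: (3.8691, 1.4712), alpha = 0.02
Step 1: grad_x = 2*1*3.8691 = 7.7382, grad_y = 2*8*1.4712 = 23.5392
  x_1 = 3.8691 - 0.02*7.7382 = 3.7143
  y_1 = 1.4712 - 0.02*23.5392 = 1.0004
Step 2: grad_x = 2*1*3.7143 = 7.4287, grad_y = 2*8*1.0004 = 16.0067
  x_2 = 3.7143 - 0.02*7.4287 = 3.5658
  y_2 = 1.0004 - 0.02*16.0067 = 0.6803
f(3.5658, 0.6803) = 1*3.5658^2 + 8*0.6803^2 = 16.4169


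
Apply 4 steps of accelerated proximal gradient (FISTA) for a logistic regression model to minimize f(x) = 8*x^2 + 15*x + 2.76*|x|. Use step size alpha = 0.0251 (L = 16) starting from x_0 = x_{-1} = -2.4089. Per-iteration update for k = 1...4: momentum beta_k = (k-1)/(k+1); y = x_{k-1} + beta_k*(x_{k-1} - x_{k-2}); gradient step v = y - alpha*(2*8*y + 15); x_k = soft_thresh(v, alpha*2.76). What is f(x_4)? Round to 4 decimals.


FISTA on f(x) = 8*x^2 + 15*x + 2.76*|x|
L = 16, alpha = 0.0251
Iteration 1: beta = 0.0, y = -2.4089 + 0.0*(-2.4089 + 2.4089) = -2.4089
  grad(y) = -23.5424, v = y - alpha*grad = -1.818
  prox(v) = soft_thresh(-1.818, 0.0693) = -1.7487
Iteration 2: beta = 0.3333, y = -1.7487 + 0.3333*(-1.7487 + 2.4089) = -1.5286
  grad(y) = -9.4583, v = y - alpha*grad = -1.2912
  prox(v) = soft_thresh(-1.2912, 0.0693) = -1.222
Iteration 3: beta = 0.5, y = -1.222 + 0.5*(-1.222 + 1.7487) = -0.9586
  grad(y) = -0.3375, v = y - alpha*grad = -0.9501
  prox(v) = soft_thresh(-0.9501, 0.0693) = -0.8808
Iteration 4: beta = 0.6, y = -0.8808 + 0.6*(-0.8808 + 1.222) = -0.6762
  grad(y) = 4.1812, v = y - alpha*grad = -0.7811
  prox(v) = soft_thresh(-0.7811, 0.0693) = -0.7118
f(x_4) = 8*(-0.7118)^2 + 15*(-0.7118) + 2.76*|-0.7118| = -4.6592


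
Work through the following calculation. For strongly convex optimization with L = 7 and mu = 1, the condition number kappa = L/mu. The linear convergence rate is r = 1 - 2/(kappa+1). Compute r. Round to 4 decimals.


Step 1: Compute the condition number.
kappa = L/mu = 7/1 = 7.0
Step 2: Compute the convergence rate.
r = 1 - 2/(kappa + 1) = 1 - 2*mu/(L + mu) = (L - mu)/(L + mu) = 6/8 = 0.75


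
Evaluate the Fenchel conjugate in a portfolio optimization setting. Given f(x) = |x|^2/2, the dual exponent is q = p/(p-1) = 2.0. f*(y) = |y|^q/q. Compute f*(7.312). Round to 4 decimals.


The conjugate exponent q satisfies 1/p + 1/q = 1.
p = 2, so q = 2/(2 - 1) = 2.0
|y|^q = 7.312^2.0 = 53.4653
f*(7.312) = 53.4653 / 2.0 = 26.7327


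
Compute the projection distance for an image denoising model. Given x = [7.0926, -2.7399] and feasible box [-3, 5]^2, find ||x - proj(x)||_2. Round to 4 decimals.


Project each component onto [-3, 5].
clip(7.0926) = 5.0, clip(-2.7399) = -2.7399
Projection = [5.0, -2.7399]
Squared diffs: [4.379, 0.0]
Distance = sqrt(4.379) = 2.0926


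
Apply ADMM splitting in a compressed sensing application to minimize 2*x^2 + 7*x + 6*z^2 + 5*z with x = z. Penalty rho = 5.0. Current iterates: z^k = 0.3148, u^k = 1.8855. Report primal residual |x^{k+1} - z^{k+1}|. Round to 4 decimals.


ADMM iteration with rho = 5.0, z^k = 0.3148, u^k = 1.8855
Step 1: x-update.
Minimize 2*x^2 + 7*x + (5.0/2)*(x - 0.3148 + 1.8855)^2
FOC: (2*2 + 5.0)*x = -7 + 5.0*(0.3148 - 1.8855)
x^{k+1} = -1.6504
Step 2: z-update.
Minimize 6*z^2 + 5*z + (5.0/2)*(-1.6504 - z + 1.8855)^2
FOC: (2*6 + 5.0)*z = -5 + 5.0*(-1.6504 + 1.8855)
z^{k+1} = -0.225
Step 3: u-update.
u^{k+1} = 1.8855 - 1.6504 + 0.225 = 0.4601
Step 4: Primal residual = |-1.6504 + 0.225| = 1.4254


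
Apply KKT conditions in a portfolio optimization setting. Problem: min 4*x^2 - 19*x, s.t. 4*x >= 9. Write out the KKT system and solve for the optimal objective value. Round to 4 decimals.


Step 1: Try lambda = 0 (constraint inactive).
Stationarity: 2*4*x - 19 = 0
x* = 19/(2*4) = 2.375
Check constraint: 4*2.375 = 9.5 >= 9 -- satisfied.
Step 2: Compute optimal value.
f(x*) = 4*2.375^2 - 19*2.375 = -22.5625


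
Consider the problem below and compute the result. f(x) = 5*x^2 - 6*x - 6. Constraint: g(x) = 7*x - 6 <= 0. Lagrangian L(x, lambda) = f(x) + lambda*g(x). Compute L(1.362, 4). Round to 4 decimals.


Step 1: Evaluate f(x).
f(1.362) = 5*1.362^2 - 6*1.362 - 6 = -4.8968
Step 2: Evaluate g(x).
g(1.362) = 7*1.362 - 6 = 3.534
Step 3: Compute Lagrangian.
L = -4.8968 + 4*3.534 = 9.2392


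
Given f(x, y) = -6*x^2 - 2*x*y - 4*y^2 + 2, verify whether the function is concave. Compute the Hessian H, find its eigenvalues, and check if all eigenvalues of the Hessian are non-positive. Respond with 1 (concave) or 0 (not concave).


The Hessian of f(x,y) = -6*x^2 - 2*x*y - 4*y^2 + 2 is:
H = [[-12, -2], [-2, -8]]
Trace = -12 - 8 = -20
Determinant = -12*-8 - (-2)^2 = 92
Discriminant = (-20)^2 - 4*92 = 32.0
Eigenvalues: lambda_1 = -12.8284, lambda_2 = -7.1716
The function is concave.

1


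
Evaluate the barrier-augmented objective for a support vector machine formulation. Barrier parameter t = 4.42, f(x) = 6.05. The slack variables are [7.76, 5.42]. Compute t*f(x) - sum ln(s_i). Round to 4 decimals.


Step 1: Compute log-barrier.
ln values: [2.049, 1.6901]
phi = -(2.049 + 1.6901) = -3.7391
Step 2: Compute augmented objective.
t*f(x) = 4.42*6.05 = 26.741
Total = 26.741 - 3.7391 = 23.0019


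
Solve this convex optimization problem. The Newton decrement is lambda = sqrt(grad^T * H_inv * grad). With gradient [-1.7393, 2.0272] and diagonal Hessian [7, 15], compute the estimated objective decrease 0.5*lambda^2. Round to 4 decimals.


Step 1: H is diagonal, so H^(-1) * g = [-0.2485, 0.1351].
Step 2: g^T H^(-1) g = sum_i g_i^2 / H_ii
  = (-1.7393)^2/7 + (2.0272)^2/15
  = 0.4322 + 0.274 = 0.7061
Step 3: Objective decrease = 0.5 * g^T H^(-1) g = 0.3531


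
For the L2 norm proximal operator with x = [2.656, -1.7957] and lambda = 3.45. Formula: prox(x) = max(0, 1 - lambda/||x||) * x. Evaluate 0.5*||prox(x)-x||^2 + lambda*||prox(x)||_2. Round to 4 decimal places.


Step 1: Compute ||x||.
||x|| = 3.2061
Step 2: Compute scaling factor.
scale = max(0, 1 - 3.45/3.2061) = 0.0
Step 3: prox(x) = [0.0, -0.0]
||prox(x)|| = 0.0
Step 4: Proximal objective.
0.5*||prox-x||^2 = 5.1394
lambda*||prox|| = 0.0
Total = 5.1394


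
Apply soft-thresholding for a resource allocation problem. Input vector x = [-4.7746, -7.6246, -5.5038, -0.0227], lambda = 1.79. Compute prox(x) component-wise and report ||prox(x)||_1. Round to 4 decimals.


Soft-thresholding with lambda = 1.79:
prox(-4.7746) = sign(-4.7746)*max(|-4.7746| - 1.79, 0) = -2.9846
prox(-7.6246) = sign(-7.6246)*max(|-7.6246| - 1.79, 0) = -5.8346
prox(-5.5038) = sign(-5.5038)*max(|-5.5038| - 1.79, 0) = -3.7138
prox(-0.0227) = sign(-0.0227)*max(|-0.0227| - 1.79, 0) = 0.0
prox(x) = [-2.9846, -5.8346, -3.7138, 0.0]
||prox(x)||_1 = 2.9846 + 5.8346 + 3.7138 + 0.0 = 12.533


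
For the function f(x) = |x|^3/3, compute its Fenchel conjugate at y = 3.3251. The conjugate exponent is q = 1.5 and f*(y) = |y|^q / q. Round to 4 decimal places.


The conjugate exponent q satisfies 1/p + 1/q = 1.
p = 3, so q = 3/(3 - 1) = 1.5
|y|^q = 3.3251^1.5 = 6.0633
f*(3.3251) = 6.0633 / 1.5 = 4.0422


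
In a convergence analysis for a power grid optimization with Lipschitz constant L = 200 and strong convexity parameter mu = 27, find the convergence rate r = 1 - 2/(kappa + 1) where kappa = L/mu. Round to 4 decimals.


Step 1: Compute the condition number.
kappa = L/mu = 200/27 = 7.4074
Step 2: Compute the convergence rate.
r = 1 - 2/(kappa + 1) = 1 - 2*mu/(L + mu) = (L - mu)/(L + mu) = 173/227 = 0.7621


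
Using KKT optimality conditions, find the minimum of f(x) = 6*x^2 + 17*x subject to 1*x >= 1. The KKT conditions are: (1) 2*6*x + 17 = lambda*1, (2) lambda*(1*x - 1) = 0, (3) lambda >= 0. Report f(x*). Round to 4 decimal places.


Step 1: Try lambda = 0 (constraint inactive).
x_unc = -17/(2*6) = -1.4167
Check: 1*-1.4167 = -1.4167 < 1 -- violated!
Step 2: Constraint must be active: 1*x = 1
x* = 1/1 = 1.0
lambda = (2*6*1.0 + 17)/1 = 29.0
Step 3: Compute optimal value.
f(x*) = 6*1.0^2 + 17*1.0 = 23.0


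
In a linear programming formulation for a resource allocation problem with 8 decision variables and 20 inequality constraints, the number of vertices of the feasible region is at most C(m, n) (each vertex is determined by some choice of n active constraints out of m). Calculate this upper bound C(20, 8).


Each vertex corresponds to some choice of n active constraints out of m, so the number of vertices is at most C(m, n) = m! / (n!(m-n)!).
m = 20, n = 8
Numerator: 20 * 19 * 18 * 17 * 16 * 15 * 14 * 13
Denominator: 8! = 40320
C(20, 8) = 125970


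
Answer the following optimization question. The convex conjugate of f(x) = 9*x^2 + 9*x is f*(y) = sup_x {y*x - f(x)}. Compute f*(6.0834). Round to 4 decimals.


f*(y) = sup_x {y*x - a*x^2 - b*x} = sup_x {(y-b)*x - a*x^2}
FOC: (y - b) - 2a*x = 0 => x* = (y - b)/(2a)
x* = (6.0834 - 9)/(2*9) = -0.162
f*(6.0834) = (y-b)^2/(4a) = (6.0834 - 9)^2/(4*9)
= 8.5066/36 = 0.2363


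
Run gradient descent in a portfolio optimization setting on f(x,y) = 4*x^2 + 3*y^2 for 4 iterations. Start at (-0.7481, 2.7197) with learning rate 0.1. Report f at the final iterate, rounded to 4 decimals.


Gradient descent on f(x,y) = 4*x^2 + 3*y^2.
Starting point: (-0.7481, 2.7197), alpha = 0.1
Step 1: grad_x = 2*4*-0.7481 = -5.9848, grad_y = 2*3*2.7197 = 16.3182
  x_1 = -0.7481 - 0.1*-5.9848 = -0.1496
  y_1 = 2.7197 - 0.1*16.3182 = 1.0879
Step 2: grad_x = 2*4*-0.1496 = -1.197, grad_y = 2*3*1.0879 = 6.5273
  x_2 = -0.1496 - 0.1*-1.197 = -0.0299
  y_2 = 1.0879 - 0.1*6.5273 = 0.4352
Step 3: grad_x = 2*4*-0.0299 = -0.2394, grad_y = 2*3*0.4352 = 2.6109
  x_3 = -0.0299 - 0.1*-0.2394 = -0.006
  y_3 = 0.4352 - 0.1*2.6109 = 0.1741
Step 4: grad_x = 2*4*-0.006 = -0.0479, grad_y = 2*3*0.1741 = 1.0444
  x_4 = -0.006 - 0.1*-0.0479 = -0.0012
  y_4 = 0.1741 - 0.1*1.0444 = 0.0696
f(-0.0012, 0.0696) = 4*(-0.0012)^2 + 3*0.0696^2 = 0.0145


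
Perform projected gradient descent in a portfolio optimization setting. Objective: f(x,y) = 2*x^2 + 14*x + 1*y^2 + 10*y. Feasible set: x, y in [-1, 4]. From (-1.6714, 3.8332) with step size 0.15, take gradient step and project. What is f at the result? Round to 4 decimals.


Step 1: Compute gradient at (-1.6714, 3.8332).
grad_x = 2*2*-1.6714 + 14 = 7.3144
grad_y = 2*1*3.8332 + 10 = 17.6664
Step 2: Gradient step.
x_raw = -1.6714 - 0.15*7.3144 = -2.7686
y_raw = 3.8332 - 0.15*17.6664 = 1.1832
Step 3: Project onto [-1, 4].
x_proj = clip(-2.7686) = -1.0
y_proj = clip(1.1832) = 1.1832
Step 4: Evaluate f.
f(-1.0, 1.1832) = 1.2325


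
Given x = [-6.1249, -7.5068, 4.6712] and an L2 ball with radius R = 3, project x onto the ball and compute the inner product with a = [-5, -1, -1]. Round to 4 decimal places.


Step 1: Compute ||x|| (intermediates to 6 decimals).
||x|| = sqrt((-6.1249)^2 + (-7.5068)^2 + 4.6712^2) = 10.755768
Step 2: Project.
Since ||x|| > R, scale = R/||x|| = 3/10.755768 = 0.27892, proj(x) = scale * x
proj(x) = [-1.708357, -2.093797, 1.302891]
Step 3: Dot product.
a^T * proj(x) = -5*(-1.708357) - 1*(-2.093797) - 1*1.302891 = 9.3327


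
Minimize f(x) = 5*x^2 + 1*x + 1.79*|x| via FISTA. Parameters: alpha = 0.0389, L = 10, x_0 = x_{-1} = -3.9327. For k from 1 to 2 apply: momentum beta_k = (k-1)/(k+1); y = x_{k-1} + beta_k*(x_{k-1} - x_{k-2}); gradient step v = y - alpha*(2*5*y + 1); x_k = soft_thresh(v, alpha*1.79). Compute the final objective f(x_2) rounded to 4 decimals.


FISTA on f(x) = 5*x^2 + 1*x + 1.79*|x|
L = 10, alpha = 0.0389
Iteration 1: beta = 0.0, y = -3.9327 + 0.0*(-3.9327 + 3.9327) = -3.9327
  grad(y) = -38.327, v = y - alpha*grad = -2.4418
  prox(v) = soft_thresh(-2.4418, 0.0696) = -2.3721
Iteration 2: beta = 0.3333, y = -2.3721 + 0.3333*(-2.3721 + 3.9327) = -1.852
  grad(y) = -17.5196, v = y - alpha*grad = -1.1705
  prox(v) = soft_thresh(-1.1705, 0.0696) = -1.1008
f(x_2) = 5*(-1.1008)^2 + 1*(-1.1008) + 1.79*|-1.1008| = 6.9287


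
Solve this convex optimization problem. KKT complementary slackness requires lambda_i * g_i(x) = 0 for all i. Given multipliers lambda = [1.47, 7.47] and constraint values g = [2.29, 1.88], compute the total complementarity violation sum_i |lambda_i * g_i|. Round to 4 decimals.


KKT complementary slackness check:
lambda_1 * g_1 = 1.47 * 2.29 = 3.3663
lambda_2 * g_2 = 7.47 * 1.88 = 14.0436
Total violation = 3.3663 + 14.0436 = 17.4099


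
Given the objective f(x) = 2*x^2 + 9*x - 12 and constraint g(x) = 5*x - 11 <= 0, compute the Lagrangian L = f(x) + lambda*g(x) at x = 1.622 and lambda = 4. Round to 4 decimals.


Step 1: Evaluate f(x).
f(1.622) = 2*1.622^2 + 9*1.622 - 12 = 7.8598
Step 2: Evaluate g(x).
g(1.622) = 5*1.622 - 11 = -2.89
Step 3: Compute Lagrangian.
L = 7.8598 + 4*-2.89 = -3.7002


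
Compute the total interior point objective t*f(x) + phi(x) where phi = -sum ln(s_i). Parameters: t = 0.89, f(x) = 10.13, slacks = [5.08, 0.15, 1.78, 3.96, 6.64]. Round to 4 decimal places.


Step 1: Compute log-barrier.
ln values: [1.6253, -1.8971, 0.5766, 1.3762, 1.8931]
phi = -(1.6253 - 1.8971 + 0.5766 + 1.3762 + 1.8931) = -3.5742
Step 2: Compute augmented objective.
t*f(x) = 0.89*10.13 = 9.0157
Total = 9.0157 - 3.5742 = 5.4415


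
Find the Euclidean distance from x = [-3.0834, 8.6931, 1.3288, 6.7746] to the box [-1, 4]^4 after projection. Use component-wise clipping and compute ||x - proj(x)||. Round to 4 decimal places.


Project each component onto [-1, 4].
clip(-3.0834) = -1.0, clip(8.6931) = 4.0, clip(1.3288) = 1.3288, clip(6.7746) = 4.0
Projection = [-1.0, 4.0, 1.3288, 4.0]
Squared diffs: [4.3406, 22.0252, 0.0, 7.6984]
Distance = sqrt(34.0642) = 5.8364


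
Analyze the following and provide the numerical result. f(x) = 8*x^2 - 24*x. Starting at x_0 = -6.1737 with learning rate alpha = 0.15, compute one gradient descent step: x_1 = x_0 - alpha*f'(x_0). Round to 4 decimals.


We compute the gradient at x_0 and apply the update.
f'(x) = 16*x - 24
f'(-6.1737) = 16*-6.1737 - 24 = -122.7792
x_1 = -6.1737 - 0.15*-122.7792 = 12.2432


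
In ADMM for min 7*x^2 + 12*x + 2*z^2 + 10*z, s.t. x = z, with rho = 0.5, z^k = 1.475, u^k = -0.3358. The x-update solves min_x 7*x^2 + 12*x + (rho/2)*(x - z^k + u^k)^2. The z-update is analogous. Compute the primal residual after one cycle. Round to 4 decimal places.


ADMM iteration with rho = 0.5, z^k = 1.475, u^k = -0.3358
Step 1: x-update.
Minimize 7*x^2 + 12*x + (0.5/2)*(x - 1.475 - 0.3358)^2
FOC: (2*7 + 0.5)*x = -12 + 0.5*(1.475 + 0.3358)
x^{k+1} = -0.7651
Step 2: z-update.
Minimize 2*z^2 + 10*z + (0.5/2)*(-0.7651 - z - 0.3358)^2
FOC: (2*2 + 0.5)*z = -10 + 0.5*(-0.7651 - 0.3358)
z^{k+1} = -2.3445
Step 3: u-update.
u^{k+1} = -0.3358 - 0.7651 + 2.3445 = 1.2436
Step 4: Primal residual = |-0.7651 + 2.3445| = 1.5794


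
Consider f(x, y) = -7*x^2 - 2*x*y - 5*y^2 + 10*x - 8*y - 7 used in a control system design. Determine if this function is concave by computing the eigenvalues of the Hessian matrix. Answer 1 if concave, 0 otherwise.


The Hessian of f(x,y) = -7*x^2 - 2*x*y - 5*y^2 + 10*x - 8*y - 7 is:
H = [[-14, -2], [-2, -10]]
Trace = -14 - 10 = -24
Determinant = -14*-10 - (-2)^2 = 136
Discriminant = (-24)^2 - 4*136 = 32.0
Eigenvalues: lambda_1 = -14.8284, lambda_2 = -9.1716
The function is concave.

1


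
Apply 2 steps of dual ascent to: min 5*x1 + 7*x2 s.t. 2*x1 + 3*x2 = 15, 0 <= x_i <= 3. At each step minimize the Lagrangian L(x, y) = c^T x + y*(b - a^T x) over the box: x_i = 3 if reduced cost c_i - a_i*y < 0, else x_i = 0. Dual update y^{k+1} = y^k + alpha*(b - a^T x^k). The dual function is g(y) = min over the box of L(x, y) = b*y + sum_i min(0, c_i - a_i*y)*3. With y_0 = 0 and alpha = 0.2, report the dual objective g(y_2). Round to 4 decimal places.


Dual ascent for LP: min 5*x1 + 7*x2, 2*x1 + 3*x2 = 15, 0 <= x_i <= 3
Step 1: y^k = 0.0, reduced costs: (5.0, 7.0)
  x^k = (0.0, 0.0), subgradient = b - a^T x = 15.0
  y^{k+1} = 0.0 + 0.2*15.0 = 3.0
Step 2: y^k = 3.0, reduced costs: (-1.0, -2.0)
  x^k = (3.0, 3.0), subgradient = b - a^T x = 0.0
  y^{k+1} = 3.0 + 0.2*0.0 = 3.0
Dual objective at y_2 = 3.0: reduced costs (-1.0, -2.0), box minimizer x = (3.0, 3.0)
g(y_2) = b*y + (c1 - a1*y)*x1 + (c2 - a2*y)*x2 = 15*3.0 + (-1.0)*3.0 + (-2.0)*3.0 = 45.0 - 3.0 - 6.0 = 36.0


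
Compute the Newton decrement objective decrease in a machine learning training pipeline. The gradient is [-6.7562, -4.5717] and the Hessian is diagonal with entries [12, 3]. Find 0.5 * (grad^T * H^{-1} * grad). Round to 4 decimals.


Step 1: H is diagonal, so H^(-1) * g = [-0.563, -1.5239].
Step 2: g^T H^(-1) g = sum_i g_i^2 / H_ii
  = (-6.7562)^2/12 + (-4.5717)^2/3
  = 3.8039 + 6.9668 = 10.7707
Step 3: Objective decrease = 0.5 * g^T H^(-1) g = 5.3853


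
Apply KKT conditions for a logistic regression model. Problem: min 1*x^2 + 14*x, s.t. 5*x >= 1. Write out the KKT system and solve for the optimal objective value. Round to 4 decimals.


Step 1: Try lambda = 0 (constraint inactive).
x_unc = -14/(2*1) = -7.0
Check: 5*-7.0 = -35.0 < 1 -- violated!
Step 2: Constraint must be active: 5*x = 1
x* = 1/5 = 0.2
lambda = (2*1*0.2 + 14)/5 = 2.88
Step 3: Compute optimal value.
f(x*) = 1*0.2^2 + 14*0.2 = 2.84


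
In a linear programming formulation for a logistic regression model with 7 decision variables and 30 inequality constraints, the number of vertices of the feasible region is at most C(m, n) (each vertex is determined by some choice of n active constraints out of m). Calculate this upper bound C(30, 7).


Each vertex corresponds to some choice of n active constraints out of m, so the number of vertices is at most C(m, n) = m! / (n!(m-n)!).
m = 30, n = 7
Numerator: 30 * 29 * 28 * 27 * 26 * 25 * 24
Denominator: 7! = 5040
C(30, 7) = 2035800


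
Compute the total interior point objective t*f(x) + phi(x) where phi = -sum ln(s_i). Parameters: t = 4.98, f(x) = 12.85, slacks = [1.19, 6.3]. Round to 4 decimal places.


Step 1: Compute log-barrier.
ln values: [0.174, 1.8405]
phi = -(0.174 + 1.8405) = -2.0145
Step 2: Compute augmented objective.
t*f(x) = 4.98*12.85 = 63.993
Total = 63.993 - 2.0145 = 61.9785


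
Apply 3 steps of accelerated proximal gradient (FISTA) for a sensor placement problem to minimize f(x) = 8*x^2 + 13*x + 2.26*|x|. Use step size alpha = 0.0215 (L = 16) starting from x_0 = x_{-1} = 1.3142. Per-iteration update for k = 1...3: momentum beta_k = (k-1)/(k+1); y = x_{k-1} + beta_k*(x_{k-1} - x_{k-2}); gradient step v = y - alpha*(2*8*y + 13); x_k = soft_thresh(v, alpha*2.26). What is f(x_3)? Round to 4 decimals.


FISTA on f(x) = 8*x^2 + 13*x + 2.26*|x|
L = 16, alpha = 0.0215
Iteration 1: beta = 0.0, y = 1.3142 + 0.0*(1.3142 - 1.3142) = 1.3142
  grad(y) = 34.0272, v = y - alpha*grad = 0.5826
  prox(v) = soft_thresh(0.5826, 0.0486) = 0.534
Iteration 2: beta = 0.3333, y = 0.534 + 0.3333*(0.534 - 1.3142) = 0.274
  grad(y) = 17.3835, v = y - alpha*grad = -0.0998
  prox(v) = soft_thresh(-0.0998, 0.0486) = -0.0512
Iteration 3: beta = 0.5, y = -0.0512 + 0.5*(-0.0512 - 0.534) = -0.3438
  grad(y) = 7.4993, v = y - alpha*grad = -0.505
  prox(v) = soft_thresh(-0.505, 0.0486) = -0.4564
f(x_3) = 8*(-0.4564)^2 + 13*(-0.4564) + 2.26*|-0.4564| = -3.2355


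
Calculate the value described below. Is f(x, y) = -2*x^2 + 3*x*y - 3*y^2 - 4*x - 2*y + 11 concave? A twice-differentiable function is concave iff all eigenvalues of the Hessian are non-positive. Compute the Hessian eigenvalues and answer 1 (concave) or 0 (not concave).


The Hessian of f(x,y) = -2*x^2 + 3*x*y - 3*y^2 - 4*x - 2*y + 11 is:
H = [[-4, 3], [3, -6]]
Trace = -4 - 6 = -10
Determinant = -4*-6 - (3)^2 = 15
Discriminant = (-10)^2 - 4*15 = 40.0
Eigenvalues: lambda_1 = -8.1623, lambda_2 = -1.8377
The function is concave.

1


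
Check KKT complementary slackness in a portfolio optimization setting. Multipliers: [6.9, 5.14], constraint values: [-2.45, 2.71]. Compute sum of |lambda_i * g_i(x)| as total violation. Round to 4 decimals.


KKT complementary slackness check:
lambda_1 * g_1 = 6.9 * -2.45 = -16.905
lambda_2 * g_2 = 5.14 * 2.71 = 13.9294
Total violation = 16.905 + 13.9294 = 30.8344


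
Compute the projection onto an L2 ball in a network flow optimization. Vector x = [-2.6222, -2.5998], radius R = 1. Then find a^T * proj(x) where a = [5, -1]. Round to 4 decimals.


Step 1: Compute ||x|| (intermediates to 6 decimals).
||x|| = sqrt((-2.6222)^2 + (-2.5998)^2) = 3.692546
Step 2: Project.
Since ||x|| > R, scale = R/||x|| = 1/3.692546 = 0.270816, proj(x) = scale * x
proj(x) = [-0.710134, -0.704067]
Step 3: Dot product.
a^T * proj(x) = 5*(-0.710134) - 1*(-0.704067) = -2.8466


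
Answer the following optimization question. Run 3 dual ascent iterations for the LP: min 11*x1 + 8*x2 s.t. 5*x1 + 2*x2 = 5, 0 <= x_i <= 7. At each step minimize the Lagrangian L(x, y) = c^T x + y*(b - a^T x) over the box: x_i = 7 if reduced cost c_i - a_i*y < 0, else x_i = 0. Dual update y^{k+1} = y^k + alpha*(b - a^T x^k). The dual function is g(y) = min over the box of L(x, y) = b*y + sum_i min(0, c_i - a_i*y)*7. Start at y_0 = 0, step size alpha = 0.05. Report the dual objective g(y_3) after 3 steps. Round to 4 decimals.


Dual ascent for LP: min 11*x1 + 8*x2, 5*x1 + 2*x2 = 5, 0 <= x_i <= 7
Step 1: y^k = 0.0, reduced costs: (11.0, 8.0)
  x^k = (0.0, 0.0), subgradient = b - a^T x = 5.0
  y^{k+1} = 0.0 + 0.05*5.0 = 0.25
Step 2: y^k = 0.25, reduced costs: (9.75, 7.5)
  x^k = (0.0, 0.0), subgradient = b - a^T x = 5.0
  y^{k+1} = 0.25 + 0.05*5.0 = 0.5
Step 3: y^k = 0.5, reduced costs: (8.5, 7.0)
  x^k = (0.0, 0.0), subgradient = b - a^T x = 5.0
  y^{k+1} = 0.5 + 0.05*5.0 = 0.75
Dual objective at y_3 = 0.75: reduced costs (7.25, 6.5), box minimizer x = (0.0, 0.0)
g(y_3) = b*y + (c1 - a1*y)*x1 + (c2 - a2*y)*x2 = 5*0.75 + 7.25*0.0 + 6.5*0.0 = 3.75 + 0.0 + 0.0 = 3.75


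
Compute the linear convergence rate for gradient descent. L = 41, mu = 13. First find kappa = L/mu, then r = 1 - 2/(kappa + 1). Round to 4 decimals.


Step 1: Compute the condition number.
kappa = L/mu = 41/13 = 3.1538
Step 2: Compute the convergence rate.
r = 1 - 2/(kappa + 1) = 1 - 2*mu/(L + mu) = (L - mu)/(L + mu) = 28/54 = 0.5185


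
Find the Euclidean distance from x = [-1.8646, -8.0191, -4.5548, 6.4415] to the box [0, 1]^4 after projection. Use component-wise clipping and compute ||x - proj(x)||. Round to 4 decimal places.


Project each component onto [0, 1].
clip(-1.8646) = 0.0, clip(-8.0191) = 0.0, clip(-4.5548) = 0.0, clip(6.4415) = 1.0
Projection = [0.0, 0.0, 0.0, 1.0]
Squared diffs: [3.4767, 64.306, 20.7462, 29.6099]
Distance = sqrt(118.1388) = 10.8692


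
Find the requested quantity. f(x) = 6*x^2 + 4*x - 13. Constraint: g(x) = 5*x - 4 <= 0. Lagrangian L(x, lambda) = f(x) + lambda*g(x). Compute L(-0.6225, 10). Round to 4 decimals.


Step 1: Evaluate f(x).
f(-0.6225) = 6*(-0.6225)^2 + 4*(-0.6225) - 13 = -13.165
Step 2: Evaluate g(x).
g(-0.6225) = 5*-0.6225 - 4 = -7.1125
Step 3: Compute Lagrangian.
L = -13.165 + 10*-7.1125 = -84.29


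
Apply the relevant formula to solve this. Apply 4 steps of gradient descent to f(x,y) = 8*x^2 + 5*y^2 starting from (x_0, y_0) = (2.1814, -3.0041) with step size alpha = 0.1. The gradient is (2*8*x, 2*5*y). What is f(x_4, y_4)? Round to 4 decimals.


Gradient descent on f(x,y) = 8*x^2 + 5*y^2.
Starting point: (2.1814, -3.0041), alpha = 0.1
Step 1: grad_x = 2*8*2.1814 = 34.9024, grad_y = 2*5*-3.0041 = -30.041
  x_1 = 2.1814 - 0.1*34.9024 = -1.3088
  y_1 = -3.0041 - 0.1*-30.041 = 0.0
Step 2: grad_x = 2*8*-1.3088 = -20.9414, grad_y = 2*5*0.0 = 0.0
  x_2 = -1.3088 - 0.1*-20.9414 = 0.7853
  y_2 = 0.0 - 0.1*0.0 = 0.0
Step 3: grad_x = 2*8*0.7853 = 12.5649, grad_y = 2*5*0.0 = 0.0
  x_3 = 0.7853 - 0.1*12.5649 = -0.4712
  y_3 = 0.0 - 0.1*0.0 = 0.0
Step 4: grad_x = 2*8*-0.4712 = -7.5389, grad_y = 2*5*0.0 = 0.0
  x_4 = -0.4712 - 0.1*-7.5389 = 0.2827
  y_4 = 0.0 - 0.1*0.0 = 0.0
f(0.2827, 0.0) = 8*0.2827^2 + 5*0.0^2 = 0.6394


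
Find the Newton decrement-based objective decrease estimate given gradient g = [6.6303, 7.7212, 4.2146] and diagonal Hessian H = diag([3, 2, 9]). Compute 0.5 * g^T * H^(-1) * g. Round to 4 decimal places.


Step 1: H is diagonal, so H^(-1) * g = [2.2101, 3.8606, 0.4683].
Step 2: g^T H^(-1) g = sum_i g_i^2 / H_ii
  = (6.6303)^2/3 + (7.7212)^2/2 + (4.2146)^2/9
  = 14.6536 + 29.8085 + 1.9737 = 46.4357
Step 3: Objective decrease = 0.5 * g^T H^(-1) g = 23.2179


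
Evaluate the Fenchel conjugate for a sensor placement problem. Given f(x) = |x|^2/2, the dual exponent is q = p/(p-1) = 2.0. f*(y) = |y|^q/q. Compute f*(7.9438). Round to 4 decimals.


The conjugate exponent q satisfies 1/p + 1/q = 1.
p = 2, so q = 2/(2 - 1) = 2.0
|y|^q = 7.9438^2.0 = 63.104
f*(7.9438) = 63.104 / 2.0 = 31.552


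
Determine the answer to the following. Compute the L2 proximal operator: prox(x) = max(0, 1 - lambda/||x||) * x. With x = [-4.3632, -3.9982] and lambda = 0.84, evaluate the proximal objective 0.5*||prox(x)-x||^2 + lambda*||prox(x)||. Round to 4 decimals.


Step 1: Compute ||x||.
||x|| = 5.918
Step 2: Compute scaling factor.
scale = max(0, 1 - 0.84/5.918) = 0.8581
Step 3: prox(x) = [-3.7439, -3.4307]
||prox(x)|| = 5.078
Step 4: Proximal objective.
0.5*||prox-x||^2 = 0.3528
lambda*||prox|| = 4.2655
Total = 4.6183


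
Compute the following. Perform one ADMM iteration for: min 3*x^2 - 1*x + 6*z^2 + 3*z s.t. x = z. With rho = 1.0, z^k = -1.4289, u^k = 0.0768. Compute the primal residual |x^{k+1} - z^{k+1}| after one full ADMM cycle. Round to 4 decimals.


ADMM iteration with rho = 1.0, z^k = -1.4289, u^k = 0.0768
Step 1: x-update.
Minimize 3*x^2 - 1*x + (1.0/2)*(x + 1.4289 + 0.0768)^2
FOC: (2*3 + 1.0)*x = 1 + 1.0*(-1.4289 - 0.0768)
x^{k+1} = -0.0722
Step 2: z-update.
Minimize 6*z^2 + 3*z + (1.0/2)*(-0.0722 - z + 0.0768)^2
FOC: (2*6 + 1.0)*z = -3 + 1.0*(-0.0722 + 0.0768)
z^{k+1} = -0.2304
Step 3: u-update.
u^{k+1} = 0.0768 - 0.0722 + 0.2304 = 0.235
Step 4: Primal residual = |-0.0722 + 0.2304| = 0.1582


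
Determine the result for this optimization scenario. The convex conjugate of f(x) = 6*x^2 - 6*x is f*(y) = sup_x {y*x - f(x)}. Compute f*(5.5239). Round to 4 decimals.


f*(y) = sup_x {y*x - a*x^2 - b*x} = sup_x {(y-b)*x - a*x^2}
FOC: (y - b) - 2a*x = 0 => x* = (y - b)/(2a)
x* = (5.5239 + 6)/(2*6) = 0.9603
f*(5.5239) = (y-b)^2/(4a) = (5.5239 + 6)^2/(4*6)
= 132.8003/24 = 5.5333


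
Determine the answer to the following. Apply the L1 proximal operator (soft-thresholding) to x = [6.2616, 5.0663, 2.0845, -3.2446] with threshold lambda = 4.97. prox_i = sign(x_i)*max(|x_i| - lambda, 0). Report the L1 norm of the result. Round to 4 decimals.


Soft-thresholding with lambda = 4.97:
prox(6.2616) = sign(6.2616)*max(|6.2616| - 4.97, 0) = 1.2916
prox(5.0663) = sign(5.0663)*max(|5.0663| - 4.97, 0) = 0.0963
prox(2.0845) = sign(2.0845)*max(|2.0845| - 4.97, 0) = 0.0
prox(-3.2446) = sign(-3.2446)*max(|-3.2446| - 4.97, 0) = 0.0
prox(x) = [1.2916, 0.0963, 0.0, 0.0]
||prox(x)||_1 = 1.2916 + 0.0963 + 0.0 + 0.0 = 1.3879


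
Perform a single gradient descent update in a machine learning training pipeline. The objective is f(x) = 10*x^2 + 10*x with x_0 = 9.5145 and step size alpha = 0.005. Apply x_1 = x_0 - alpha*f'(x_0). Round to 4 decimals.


We compute the gradient at x_0 and apply the update.
f'(x) = 20*x + 10
f'(9.5145) = 20*9.5145 + 10 = 200.29
x_1 = 9.5145 - 0.005*200.29 = 8.5131


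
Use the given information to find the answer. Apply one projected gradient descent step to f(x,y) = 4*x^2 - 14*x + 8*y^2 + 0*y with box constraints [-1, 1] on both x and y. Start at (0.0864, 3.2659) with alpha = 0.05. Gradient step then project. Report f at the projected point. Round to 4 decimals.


Step 1: Compute gradient at (0.0864, 3.2659).
grad_x = 2*4*0.0864 - 14 = -13.3088
grad_y = 2*8*3.2659 + 0 = 52.2544
Step 2: Gradient step.
x_raw = 0.0864 - 0.05*-13.3088 = 0.7518
y_raw = 3.2659 - 0.05*52.2544 = 0.6532
Step 3: Project onto [-1, 1].
x_proj = clip(0.7518) = 0.7518
y_proj = clip(0.6532) = 0.6532
Step 4: Evaluate f.
f(0.7518, 0.6532) = -4.8516


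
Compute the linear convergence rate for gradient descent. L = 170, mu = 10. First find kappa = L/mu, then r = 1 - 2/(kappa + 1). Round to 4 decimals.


Step 1: Compute the condition number.
kappa = L/mu = 170/10 = 17.0
Step 2: Compute the convergence rate.
r = 1 - 2/(kappa + 1) = 1 - 2*mu/(L + mu) = (L - mu)/(L + mu) = 160/180 = 0.8889


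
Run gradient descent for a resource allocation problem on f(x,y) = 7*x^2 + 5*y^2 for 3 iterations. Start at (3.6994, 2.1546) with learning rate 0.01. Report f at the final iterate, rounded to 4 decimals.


Gradient descent on f(x,y) = 7*x^2 + 5*y^2.
Starting point: (3.6994, 2.1546), alpha = 0.01
Step 1: grad_x = 2*7*3.6994 = 51.7916, grad_y = 2*5*2.1546 = 21.546
  x_1 = 3.6994 - 0.01*51.7916 = 3.1815
  y_1 = 2.1546 - 0.01*21.546 = 1.9391
Step 2: grad_x = 2*7*3.1815 = 44.5408, grad_y = 2*5*1.9391 = 19.3914
  x_2 = 3.1815 - 0.01*44.5408 = 2.7361
  y_2 = 1.9391 - 0.01*19.3914 = 1.7452
Step 3: grad_x = 2*7*2.7361 = 38.3051, grad_y = 2*5*1.7452 = 17.4523
  x_3 = 2.7361 - 0.01*38.3051 = 2.353
  y_3 = 1.7452 - 0.01*17.4523 = 1.5707
f(2.353, 1.5707) = 7*2.353^2 + 5*1.5707^2 = 51.0927


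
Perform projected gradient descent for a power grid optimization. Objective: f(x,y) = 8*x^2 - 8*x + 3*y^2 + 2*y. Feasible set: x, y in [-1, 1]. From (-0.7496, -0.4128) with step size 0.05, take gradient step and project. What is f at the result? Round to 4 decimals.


Step 1: Compute gradient at (-0.7496, -0.4128).
grad_x = 2*8*-0.7496 - 8 = -19.9936
grad_y = 2*3*-0.4128 + 2 = -0.4768
Step 2: Gradient step.
x_raw = -0.7496 - 0.05*-19.9936 = 0.2501
y_raw = -0.4128 - 0.05*-0.4768 = -0.389
Step 3: Project onto [-1, 1].
x_proj = clip(0.2501) = 0.2501
y_proj = clip(-0.389) = -0.389
Step 4: Evaluate f.
f(0.2501, -0.389) = -1.8244


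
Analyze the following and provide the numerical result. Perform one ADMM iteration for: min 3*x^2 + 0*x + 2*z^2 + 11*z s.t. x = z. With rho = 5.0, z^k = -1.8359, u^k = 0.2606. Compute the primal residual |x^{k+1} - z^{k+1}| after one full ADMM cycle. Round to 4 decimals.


ADMM iteration with rho = 5.0, z^k = -1.8359, u^k = 0.2606
Step 1: x-update.
Minimize 3*x^2 + 0*x + (5.0/2)*(x + 1.8359 + 0.2606)^2
FOC: (2*3 + 5.0)*x = 0 + 5.0*(-1.8359 - 0.2606)
x^{k+1} = -0.953
Step 2: z-update.
Minimize 2*z^2 + 11*z + (5.0/2)*(-0.953 - z + 0.2606)^2
FOC: (2*2 + 5.0)*z = -11 + 5.0*(-0.953 + 0.2606)
z^{k+1} = -1.6069
Step 3: u-update.
u^{k+1} = 0.2606 - 0.953 + 1.6069 = 0.9145
Step 4: Primal residual = |-0.953 + 1.6069| = 0.6539


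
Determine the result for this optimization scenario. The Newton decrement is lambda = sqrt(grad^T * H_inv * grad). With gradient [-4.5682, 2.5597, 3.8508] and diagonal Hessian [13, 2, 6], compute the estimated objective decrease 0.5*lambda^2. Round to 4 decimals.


Step 1: H is diagonal, so H^(-1) * g = [-0.3514, 1.2799, 0.6418].
Step 2: g^T H^(-1) g = sum_i g_i^2 / H_ii
  = (-4.5682)^2/13 + (2.5597)^2/2 + (3.8508)^2/6
  = 1.6053 + 3.276 + 2.4714 = 7.3527
Step 3: Objective decrease = 0.5 * g^T H^(-1) g = 3.6764


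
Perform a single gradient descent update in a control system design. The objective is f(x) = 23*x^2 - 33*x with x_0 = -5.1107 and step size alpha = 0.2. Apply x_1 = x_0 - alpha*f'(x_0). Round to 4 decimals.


We compute the gradient at x_0 and apply the update.
f'(x) = 46*x - 33
f'(-5.1107) = 46*-5.1107 - 33 = -268.0922
x_1 = -5.1107 - 0.2*-268.0922 = 48.5077


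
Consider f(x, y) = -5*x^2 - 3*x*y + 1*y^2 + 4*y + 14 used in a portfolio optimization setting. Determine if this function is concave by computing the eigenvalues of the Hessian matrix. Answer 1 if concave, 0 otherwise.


The Hessian of f(x,y) = -5*x^2 - 3*x*y + 1*y^2 + 4*y + 14 is:
H = [[-10, -3], [-3, 2]]
Trace = -10 + 2 = -8
Determinant = -10*2 - (-3)^2 = -29
Discriminant = (-8)^2 - 4*-29 = 180.0
Eigenvalues: lambda_1 = -10.7082, lambda_2 = 2.7082
The function is not concave.

0


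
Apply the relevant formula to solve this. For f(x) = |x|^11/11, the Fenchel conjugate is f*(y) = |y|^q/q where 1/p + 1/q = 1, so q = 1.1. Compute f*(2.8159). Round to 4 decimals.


The conjugate exponent q satisfies 1/p + 1/q = 1.
p = 11, so q = 11/(11 - 1) = 1.1
|y|^q = 2.8159^1.1 = 3.1231
f*(2.8159) = 3.1231 / 1.1 = 2.8391


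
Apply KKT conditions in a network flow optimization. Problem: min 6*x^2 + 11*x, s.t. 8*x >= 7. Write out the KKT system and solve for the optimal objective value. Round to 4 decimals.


Step 1: Try lambda = 0 (constraint inactive).
x_unc = -11/(2*6) = -0.9167
Check: 8*-0.9167 = -7.3336 < 7 -- violated!
Step 2: Constraint must be active: 8*x = 7
x* = 7/8 = 0.875
lambda = (2*6*0.875 + 11)/8 = 2.6875
Step 3: Compute optimal value.
f(x*) = 6*0.875^2 + 11*0.875 = 14.2188


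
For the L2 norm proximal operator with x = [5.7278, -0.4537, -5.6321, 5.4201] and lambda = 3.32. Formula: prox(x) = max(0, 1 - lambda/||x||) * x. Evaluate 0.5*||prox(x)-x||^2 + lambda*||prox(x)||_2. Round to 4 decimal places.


Step 1: Compute ||x||.
||x|| = 9.7011
Step 2: Compute scaling factor.
scale = max(0, 1 - 3.32/9.7011) = 0.6578
Step 3: prox(x) = [3.7676, -0.2984, -3.7046, 3.5652]
||prox(x)|| = 6.3811
Step 4: Proximal objective.
0.5*||prox-x||^2 = 5.5112
lambda*||prox|| = 21.1853
Total = 26.6965


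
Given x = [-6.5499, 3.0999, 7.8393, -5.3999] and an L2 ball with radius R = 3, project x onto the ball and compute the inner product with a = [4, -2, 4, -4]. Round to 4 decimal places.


Step 1: Compute ||x|| (intermediates to 6 decimals).
||x|| = sqrt((-6.5499)^2 + 3.0999^2 + 7.8393^2 + (-5.3999)^2) = 11.963449
Step 2: Project.
Since ||x|| > R, scale = R/||x|| = 3/11.963449 = 0.250764, proj(x) = scale * x
proj(x) = [-1.642479, 0.777343, 1.965814, -1.354101]
Step 3: Dot product.
a^T * proj(x) = 4*(-1.642479) - 2*0.777343 + 4*1.965814 - 4*(-1.354101) = 5.1551


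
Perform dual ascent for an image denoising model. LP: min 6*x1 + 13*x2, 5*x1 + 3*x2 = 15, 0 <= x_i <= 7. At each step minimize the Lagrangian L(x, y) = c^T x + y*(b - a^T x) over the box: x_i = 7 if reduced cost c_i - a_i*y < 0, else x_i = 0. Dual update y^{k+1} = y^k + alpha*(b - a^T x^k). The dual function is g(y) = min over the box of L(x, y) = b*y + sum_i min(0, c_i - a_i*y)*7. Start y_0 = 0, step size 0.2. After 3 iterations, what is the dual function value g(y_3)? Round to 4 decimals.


Dual ascent for LP: min 6*x1 + 13*x2, 5*x1 + 3*x2 = 15, 0 <= x_i <= 7
Step 1: y^k = 0.0, reduced costs: (6.0, 13.0)
  x^k = (0.0, 0.0), subgradient = b - a^T x = 15.0
  y^{k+1} = 0.0 + 0.2*15.0 = 3.0
Step 2: y^k = 3.0, reduced costs: (-9.0, 4.0)
  x^k = (7.0, 0.0), subgradient = b - a^T x = -20.0
  y^{k+1} = 3.0 + 0.2*-20.0 = -1.0
Step 3: y^k = -1.0, reduced costs: (11.0, 16.0)
  x^k = (0.0, 0.0), subgradient = b - a^T x = 15.0
  y^{k+1} = -1.0 + 0.2*15.0 = 2.0
Dual objective at y_3 = 2.0: reduced costs (-4.0, 7.0), box minimizer x = (7.0, 0.0)
g(y_3) = b*y + (c1 - a1*y)*x1 + (c2 - a2*y)*x2 = 15*2.0 + (-4.0)*7.0 + 7.0*0.0 = 30.0 - 28.0 + 0.0 = 2.0


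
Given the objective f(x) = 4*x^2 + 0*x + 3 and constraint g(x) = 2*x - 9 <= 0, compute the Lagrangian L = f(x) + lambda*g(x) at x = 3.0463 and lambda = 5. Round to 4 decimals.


Step 1: Evaluate f(x).
f(3.0463) = 4*3.0463^2 + 0*3.0463 + 3 = 40.1198
Step 2: Evaluate g(x).
g(3.0463) = 2*3.0463 - 9 = -2.9074
Step 3: Compute Lagrangian.
L = 40.1198 + 5*-2.9074 = 25.5828


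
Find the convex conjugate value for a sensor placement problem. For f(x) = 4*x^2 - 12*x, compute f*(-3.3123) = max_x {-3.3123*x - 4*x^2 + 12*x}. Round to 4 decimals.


f*(y) = sup_x {y*x - a*x^2 - b*x} = sup_x {(y-b)*x - a*x^2}
FOC: (y - b) - 2a*x = 0 => x* = (y - b)/(2a)
x* = (-3.3123 + 12)/(2*4) = 1.086
f*(-3.3123) = (y-b)^2/(4a) = (-3.3123 + 12)^2/(4*4)
= 75.4761/16 = 4.7173
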